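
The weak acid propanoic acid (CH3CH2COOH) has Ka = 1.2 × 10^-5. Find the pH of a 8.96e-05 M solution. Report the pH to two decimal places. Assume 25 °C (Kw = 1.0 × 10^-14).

pH = 4.56

CH3CH2COOH ⇌ CH3CH2COO- + H+
Let x = [H+] at equilibrium. Ka = x²/(8.96e-05 − x).
Here C₀/Ka ≈ 7.47, so the small-x approximation fails. Use the quadratic:
x = (−Ka + √(Ka² + 4·Ka·C₀))/2 = 2.73 × 10^-5 M
pH = −log[H+] = −log(2.73 × 10^-5) = 4.56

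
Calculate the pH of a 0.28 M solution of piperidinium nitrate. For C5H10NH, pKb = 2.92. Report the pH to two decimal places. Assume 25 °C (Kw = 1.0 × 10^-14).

pH = 5.82

C5H10NH2+ is the conjugate acid of the weak base C5H10NH.
Kb = 10^(−2.92) = 1.20 × 10^-3
Ka = Kw/Kb = 1.0×10^-14 / 1.20 × 10^-3 = 8.33 × 10^-12
Ka = x²/(0.28 − x) = 8.33 × 10^-12
Since Ka ≪ C₀, x ≈ √(Ka·C₀) = 1.53 × 10^-6 M.
pH = −log[H+] = −log(1.53 × 10^-6) = 5.82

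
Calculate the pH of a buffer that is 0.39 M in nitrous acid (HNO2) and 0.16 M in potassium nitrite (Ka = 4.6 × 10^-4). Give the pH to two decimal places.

pH = 2.95

pKa = −log(4.6 × 10^-4) = 3.337
Using pH = pKa + log([base]/[acid]) with [base]/[acid] = 0.16/0.39:
pH = 3.337 + (-0.387) = 2.95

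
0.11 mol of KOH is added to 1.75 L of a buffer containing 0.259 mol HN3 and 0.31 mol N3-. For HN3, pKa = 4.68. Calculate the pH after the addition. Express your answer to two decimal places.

After neutralization: n(HN3) = 0.149 mol, n(N3-) = 0.42 mol.
pH = pKa + log([A⁻]/[HA]) = 4.68 + log(0.42/0.149) = 4.68 +0.450

pH = 5.13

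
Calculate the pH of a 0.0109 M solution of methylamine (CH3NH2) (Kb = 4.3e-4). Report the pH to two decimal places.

CH3NH2 + H2O ⇌ CH3NH3+ + OH-
Kb = x²/(0.0109 − x) = 4.3 × 10^-4
The 5% rule fails; solving x² + Kb·x − Kb·C₀ = 0 exactly:
x = (−Kb + √(Kb² + 4·Kb·C₀))/2 = 1.96 × 10^-3 M
pOH = 2.71, so pH = 14.00 − pOH = 11.29

pH = 11.29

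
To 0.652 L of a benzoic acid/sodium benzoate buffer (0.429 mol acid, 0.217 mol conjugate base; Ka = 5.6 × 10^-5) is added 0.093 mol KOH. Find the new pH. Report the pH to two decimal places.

After neutralization: n(C6H5COOH) = 0.336 mol, n(C6H5COO-) = 0.31 mol.
pKa = −log(5.6 × 10^-5) = 4.252
pH = pKa + log(n_C6H5COO-/n_C6H5COOH) = 4.252 + log(0.31/0.336) = 4.252 + (-0.035)

pH = 4.22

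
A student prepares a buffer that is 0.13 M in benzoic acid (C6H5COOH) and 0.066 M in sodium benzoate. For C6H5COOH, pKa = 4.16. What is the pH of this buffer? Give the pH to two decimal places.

pH = 3.87

Using pH = pKa + log([base]/[acid]) with [base]/[acid] = 0.066/0.13:
pH = 4.16 + (-0.294) = 3.87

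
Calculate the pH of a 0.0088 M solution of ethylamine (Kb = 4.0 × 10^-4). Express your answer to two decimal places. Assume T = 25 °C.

pH = 11.23

C2H5NH2 + H2O ⇌ C2H5NH3+ + OH-
From the ICE table, Kb = x²/(0.0088 − x) = 4.0 × 10^-4.
The 5% rule fails; solving x² + Kb·x − Kb·C₀ = 0 exactly:
x = [−0.0004 + √(0.0004² + 1.41e-05)]/2 = 1.69 × 10^-3 M
pOH = −log(1.69 × 10^-3) = 2.77; pH = 14.00 − 2.77 = 11.23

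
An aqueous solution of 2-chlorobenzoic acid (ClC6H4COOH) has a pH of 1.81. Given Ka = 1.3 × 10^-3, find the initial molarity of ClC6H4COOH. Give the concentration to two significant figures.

[H+] = 10^(-1.81) = 1.55 × 10^-2 M = x
Ka = x²/(C₀ − x) ⇒ C₀ = x + x²/Ka
C₀ = 1.55 × 10^-2 + (1.55 × 10^-2)²/(1.3 × 10^-3) = 2.00 × 10^-1 M

C₀ = 2.0 × 10^-1 M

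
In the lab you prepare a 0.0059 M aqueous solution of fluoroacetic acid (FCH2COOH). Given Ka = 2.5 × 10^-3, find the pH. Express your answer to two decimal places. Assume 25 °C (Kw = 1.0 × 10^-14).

FCH2COOH ⇌ FCH2COO- + H+
Ka = [H+]²/(0.0059 − [H+]) = 2.5 × 10^-3
[H+] is not negligible relative to C₀; solve [H+]² + 0.0025·[H+] − 1.47e-05 = 0.
[H+] = [−0.0025 + √(0.0025² + 5.9e-05)]/2 = 2.79 × 10^-3 M
pH = −log[H+] = −log(2.79 × 10^-3) = 2.55

pH = 2.55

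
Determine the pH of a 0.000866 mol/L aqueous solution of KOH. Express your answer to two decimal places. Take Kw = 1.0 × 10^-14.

KOH is a strong base; [OH-] = 0.000866 M.
pOH = -log(0.000866) = 3.06
pH = 14.00 - 3.06 = 10.94

pH = 10.94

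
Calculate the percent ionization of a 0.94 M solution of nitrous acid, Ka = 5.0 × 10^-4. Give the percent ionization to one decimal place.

2.3%

HNO2 ⇌ NO2- + H+; let x = [H+] at equilibrium.
x ≈ √(Ka·C₀) = √(5.0 × 10^-4 × 0.94) = 2.17 × 10^-2 M
Fraction ionized = 2.17 × 10^-2 / 0.94 = 0.0231 → 2.3%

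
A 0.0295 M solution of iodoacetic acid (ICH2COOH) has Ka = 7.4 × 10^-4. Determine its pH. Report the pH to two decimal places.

ICH2COOH ⇌ ICH2COO- + H+
Ka = [H+]²/(0.0295 − [H+]) = 7.4 × 10^-4
Here C₀/Ka ≈ 39.9, so the small-[H+] approximation fails. Use the quadratic:
[H+] = (−Ka + √(Ka² + 4·Ka·C₀))/2 = 4.32 × 10^-3 M
pH = −log[H+] = −log(4.32 × 10^-3) = 2.36

pH = 2.36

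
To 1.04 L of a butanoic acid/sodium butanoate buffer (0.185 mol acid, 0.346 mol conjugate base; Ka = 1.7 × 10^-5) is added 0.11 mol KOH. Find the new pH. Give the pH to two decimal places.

OH- converts CH3(CH2)2COOH to CH3(CH2)2COO-: CH3(CH2)2COOH → 0.075 mol, CH3(CH2)2COO- → 0.456 mol.
pKa = −log(1.7 × 10^-5) = 4.770
pH = pKa + log(n_CH3(CH2)2COO-/n_CH3(CH2)2COOH) = 4.770 + log(0.456/0.075) = 4.770 + (+0.784)

pH = 5.55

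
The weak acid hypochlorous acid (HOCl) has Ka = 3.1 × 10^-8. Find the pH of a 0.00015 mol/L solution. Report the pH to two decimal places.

HOCl ⇌ OCl- + H+
From the ICE table, Ka = [H+]²/(0.00015 − [H+]) = 3.1 × 10^-8.
Assume [H+] ≪ 0.00015: [H+] ≈ √(3.1 × 10^-8 × 0.00015) = 2.16 × 10^-6 M
([H+]/C₀ = 1.4% < 5%, so the approximation holds.)
pH = −log[H+] = −log(2.16 × 10^-6) = 5.67

pH = 5.67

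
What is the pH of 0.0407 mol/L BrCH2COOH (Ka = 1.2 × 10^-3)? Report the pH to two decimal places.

pH = 2.19

BrCH2COOH ⇌ BrCH2COO- + H+
From the ICE table, Ka = [H+]²/(0.0407 − [H+]) = 1.2 × 10^-3.
The 5% rule fails; solving [H+]² + Ka·[H+] − Ka·C₀ = 0 exactly:
[H+] = [−0.0012 + √(0.0012² + 0.000195)]/2 = 6.41 × 10^-3 M
pH = −log(6.41 × 10^-3) = 2.19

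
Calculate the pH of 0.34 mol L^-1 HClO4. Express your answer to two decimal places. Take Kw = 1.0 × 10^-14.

pH = 0.47

HClO4 is a strong acid and dissociates completely, so [H+] = 0.34 M.
pH = -log(0.34) = 0.47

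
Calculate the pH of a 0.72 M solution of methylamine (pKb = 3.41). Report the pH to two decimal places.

pH = 12.22

CH3NH2 + H2O ⇌ CH3NH3+ + OH-
Kb = 10^(−3.41) = 3.89 × 10^-4
From the ICE table, Kb = [OH-]²/(0.72 − [OH-]) = 3.89 × 10^-4.
Neglecting [OH-] in the denominator: [OH-] = √(3.89 × 10^-4 × 0.72) = 1.67 × 10^-2 M
Check: 2.3% ionized — well under 5%, approximation valid.
pOH = 1.78, so pH = 14.00 − pOH = 12.22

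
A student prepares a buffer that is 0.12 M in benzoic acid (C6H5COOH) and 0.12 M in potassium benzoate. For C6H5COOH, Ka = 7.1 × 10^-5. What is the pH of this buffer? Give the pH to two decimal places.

pKa = −log(7.1 × 10^-5) = 4.149
Using pH = pKa + log([base]/[acid]) with [base]/[acid] = 0.12/0.12:
pH = 4.149 + (+0.000) = 4.15

pH = 4.15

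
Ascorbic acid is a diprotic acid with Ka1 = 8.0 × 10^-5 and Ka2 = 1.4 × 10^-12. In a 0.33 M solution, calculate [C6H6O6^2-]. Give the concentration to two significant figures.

First ionization gives [H+] ≈ [HC6H6O6-] = 5.14 × 10^-3 M.
Second step: Ka2 = [H+][C6H6O6^2-]/[HC6H6O6-] ≈ [C6H6O6^2-] (since [H+] ≈ [HC6H6O6-]).
So [C6H6O6^2-] ≈ Ka2.

1.4 × 10^-12 M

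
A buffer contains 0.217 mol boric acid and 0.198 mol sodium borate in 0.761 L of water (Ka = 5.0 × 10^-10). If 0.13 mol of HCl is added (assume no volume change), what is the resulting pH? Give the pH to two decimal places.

pH = 8.59

Added H+ converts B(OH)4- to B(OH)3: B(OH)3 → 0.347 mol, B(OH)4- → 0.068 mol.
pKa = −log(5.0 × 10^-10) = 9.301
pH = pKa + log([A⁻]/[HA]) = 9.301 + log(0.068/0.347) = 9.301 -0.708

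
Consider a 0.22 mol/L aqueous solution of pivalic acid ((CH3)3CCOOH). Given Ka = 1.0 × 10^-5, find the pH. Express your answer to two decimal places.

pH = 2.83

(CH3)3CCOOH ⇌ (CH3)3CCOO- + H+
Ka = [H+]²/(0.22 − [H+]) = 1.0 × 10^-5
Assume [H+] ≪ 0.22: [H+] ≈ √(1.0 × 10^-5 × 0.22) = 1.48 × 10^-3 M
pH = −log(1.48 × 10^-3) = 2.83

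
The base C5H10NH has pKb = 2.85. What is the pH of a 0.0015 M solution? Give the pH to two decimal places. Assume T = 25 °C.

pH = 10.96

C5H10NH + H2O ⇌ C5H10NH2+ + OH-
Kb = 10^(−2.85) = 1.41 × 10^-3
From the ICE table, Kb = [OH-]²/(0.0015 − [OH-]) = 1.41 × 10^-3.
[OH-] is not negligible relative to C₀; solve [OH-]² + 0.00141·[OH-] − 2.12e-06 = 0.
[OH-] = (−Kb + √(Kb² + 4·Kb·C₀))/2 = 9.11 × 10^-4 M
pOH = −log(9.11 × 10^-4) = 3.04; pH = 14.00 − 3.04 = 10.96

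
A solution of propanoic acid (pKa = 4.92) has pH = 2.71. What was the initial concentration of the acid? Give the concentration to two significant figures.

C₀ = 3.2 × 10^-1 M

[H+] = 10^(-2.71) = 1.95 × 10^-3 M = x
Ka = 10^(−4.92) = 1.20 × 10^-5
Ka = x²/(C₀ − x) ⇒ C₀ = x + x²/Ka
C₀ = 1.95 × 10^-3 + (1.95 × 10^-3)²/(1.20 × 10^-5) = 3.19 × 10^-1 M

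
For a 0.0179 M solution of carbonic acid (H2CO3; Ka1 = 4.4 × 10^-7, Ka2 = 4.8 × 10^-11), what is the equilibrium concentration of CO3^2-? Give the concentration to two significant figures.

4.8 × 10^-11 M

First ionization gives [H+] ≈ [HCO3-] = 8.87 × 10^-5 M.
Second step: Ka2 = [H+][CO3^2-]/[HCO3-] ≈ [CO3^2-] (since [H+] ≈ [HCO3-]).
So [CO3^2-] ≈ Ka2.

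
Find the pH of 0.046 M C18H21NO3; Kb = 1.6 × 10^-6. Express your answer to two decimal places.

pH = 10.43

C18H21NO3 + H2O ⇌ C18H22NO3+ + OH-
Kb = x²/(0.046 − x) = 1.6 × 10^-6
Assume x ≪ 0.046: x ≈ √(1.6 × 10^-6 × 0.046) = 2.71 × 10^-4 M
(x/C₀ = 0.59% < 5%, so the approximation holds.)
pOH = −log(2.71 × 10^-4) = 3.57; pH = 14.00 − 3.57 = 10.43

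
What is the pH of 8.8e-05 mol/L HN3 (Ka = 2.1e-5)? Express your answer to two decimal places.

HN3 ⇌ N3- + H+
From the ICE table, Ka = x²/(8.8e-05 − x) = 2.1 × 10^-5.
The 5% rule fails; solving x² + Ka·x − Ka·C₀ = 0 exactly:
x = (−Ka + √(Ka² + 4·Ka·C₀))/2 = 3.38 × 10^-5 M
pH = −log(3.38 × 10^-5) = 4.47

pH = 4.47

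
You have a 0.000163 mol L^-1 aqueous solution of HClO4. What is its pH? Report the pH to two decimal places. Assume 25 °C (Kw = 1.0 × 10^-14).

HClO4 is a strong acid and dissociates completely, so [H+] = 0.000163 M.
pH = -log(0.000163) = 3.79

pH = 3.79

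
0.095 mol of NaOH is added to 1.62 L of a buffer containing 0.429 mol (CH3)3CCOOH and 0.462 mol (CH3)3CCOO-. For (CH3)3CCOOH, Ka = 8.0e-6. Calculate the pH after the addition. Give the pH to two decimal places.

pH = 5.32

OH- converts (CH3)3CCOOH to (CH3)3CCOO-: (CH3)3CCOOH → 0.334 mol, (CH3)3CCOO- → 0.557 mol.
pKa = −log(8.0 × 10^-6) = 5.097
pH = pKa + log([A⁻]/[HA]) = 5.097 + log(0.557/0.334) = 5.097 +0.222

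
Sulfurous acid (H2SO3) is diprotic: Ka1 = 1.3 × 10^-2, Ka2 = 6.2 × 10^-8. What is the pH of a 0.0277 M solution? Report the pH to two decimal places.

Since Ka1 ≫ Ka2, the first ionization dominates [H+].
Ka1 = x²/(0.0277 − x) = 1.3 × 10^-2
Solving the quadratic: x = (−Ka1 + √(Ka1² + 4·Ka1·C₀))/2 = 1.36 × 10^-2 M
pH = −log(1.36 × 10^-2) = 1.87

pH = 1.87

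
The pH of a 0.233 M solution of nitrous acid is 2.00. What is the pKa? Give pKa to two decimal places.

[H+] = 10^(-2.00) = 1.00 × 10^-2 M
At equilibrium [HA] = 0.233 − 1.00 × 10^-2 = 2.23 × 10^-1 M
Ka = [H+][A-]/[HA] = (1.00 × 10^-2)² / 2.23 × 10^-1 = 4.48 × 10^-4
pKa = -log(4.48 × 10^-4) = 3.35

pKa = 3.35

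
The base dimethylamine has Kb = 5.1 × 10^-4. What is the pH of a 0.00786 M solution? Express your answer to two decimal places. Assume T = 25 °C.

(CH3)2NH + H2O ⇌ (CH3)2NH2+ + OH-
Kb = [OH-]²/(0.00786 − [OH-]) = 5.1 × 10^-4
The 5% rule fails; solving [OH-]² + Kb·[OH-] − Kb·C₀ = 0 exactly:
[OH-] = [−0.00051 + √(0.00051² + 1.6e-05)]/2 = 1.76 × 10^-3 M
pOH = 2.75, so pH = 14.00 − pOH = 11.25

pH = 11.25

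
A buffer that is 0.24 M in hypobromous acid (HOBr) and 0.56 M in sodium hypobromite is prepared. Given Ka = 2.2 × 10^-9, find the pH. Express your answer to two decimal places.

pH = 9.03

pKa = −log(2.2 × 10^-9) = 8.658
Henderson–Hasselbalch: pH = pKa + log([OBr-]/[HOBr]) = 8.658 + log(0.56/0.24)
pH = 8.658 + (+0.368) = 9.03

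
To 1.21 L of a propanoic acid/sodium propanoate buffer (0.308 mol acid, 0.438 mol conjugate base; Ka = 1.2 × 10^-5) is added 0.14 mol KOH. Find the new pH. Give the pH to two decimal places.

pH = 5.46

After neutralization: n(CH3CH2COOH) = 0.168 mol, n(CH3CH2COO-) = 0.578 mol.
pKa = −log(1.2 × 10^-5) = 4.921
Henderson–Hasselbalch with mole ratio 0.578/0.168: pH = 4.921 + (+0.537)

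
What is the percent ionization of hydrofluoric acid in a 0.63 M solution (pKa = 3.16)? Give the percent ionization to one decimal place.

3.3%

HF ⇌ F- + H+; let x = [H+] at equilibrium.
Ka = 10^(−3.16) = 6.92 × 10^-4
x ≈ √(Ka·C₀) = √(6.92 × 10^-4 × 0.63) = 2.09 × 10^-2 M
Fraction ionized = 2.09 × 10^-2 / 0.63 = 0.0332 → 3.3%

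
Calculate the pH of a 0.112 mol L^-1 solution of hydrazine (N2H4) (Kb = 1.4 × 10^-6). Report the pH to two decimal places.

N2H4 + H2O ⇌ N2H5+ + OH-
Kb = x²/(0.112 − x) = 1.4 × 10^-6
Neglecting x in the denominator: x = √(1.4 × 10^-6 × 0.112) = 3.96 × 10^-4 M
Check: 0.35% ionized — well under 5%, approximation valid.
pOH = −log(3.96 × 10^-4) = 3.40; pH = 14.00 − 3.40 = 10.60

pH = 10.60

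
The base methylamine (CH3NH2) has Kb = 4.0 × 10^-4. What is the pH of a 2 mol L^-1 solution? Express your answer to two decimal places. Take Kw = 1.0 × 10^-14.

pH = 12.45

CH3NH2 + H2O ⇌ CH3NH3+ + OH-
Kb = [OH-]²/(2 − [OH-]) = 4.0 × 10^-4
Assume [OH-] ≪ 2: [OH-] ≈ √(4.0 × 10^-4 × 2) = 2.83 × 10^-2 M
pOH = −log(2.83 × 10^-2) = 1.55; pH = 14.00 − 1.55 = 12.45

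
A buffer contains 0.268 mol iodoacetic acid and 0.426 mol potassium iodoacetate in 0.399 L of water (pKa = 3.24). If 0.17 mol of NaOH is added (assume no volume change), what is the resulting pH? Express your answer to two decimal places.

OH- converts ICH2COOH to ICH2COO-: ICH2COOH → 0.098 mol, ICH2COO- → 0.596 mol.
Henderson–Hasselbalch with mole ratio 0.596/0.098: pH = 3.24 + (+0.784)

pH = 4.02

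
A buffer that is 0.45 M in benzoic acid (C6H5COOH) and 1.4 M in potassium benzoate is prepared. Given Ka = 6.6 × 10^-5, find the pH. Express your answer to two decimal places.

pKa = −log(6.6 × 10^-5) = 4.180
pH = pKa + log([A⁻]/[HA]) = 4.180 + log(1.4/0.45)
pH = 4.180 + (+0.493) = 4.67

pH = 4.67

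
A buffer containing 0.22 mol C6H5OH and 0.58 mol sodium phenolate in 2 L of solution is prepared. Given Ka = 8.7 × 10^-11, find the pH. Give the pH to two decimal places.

pH = 10.48

pKa = −log(8.7 × 10^-11) = 10.060
Henderson–Hasselbalch: pH = pKa + log([C6H5O-]/[C6H5OH]) = 10.060 + log(0.58/0.22)
pH = 10.060 + (+0.421) = 10.48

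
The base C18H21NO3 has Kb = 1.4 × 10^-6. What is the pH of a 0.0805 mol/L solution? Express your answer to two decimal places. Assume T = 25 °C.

pH = 10.53

C18H21NO3 + H2O ⇌ C18H22NO3+ + OH-
Kb = x²/(0.0805 − x) = 1.4 × 10^-6
Neglecting x in the denominator: x = √(1.4 × 10^-6 × 0.0805) = 3.36 × 10^-4 M
(x/C₀ = 0.42% < 5%, so the approximation holds.)
pOH = 3.47, so pH = 14.00 − pOH = 10.53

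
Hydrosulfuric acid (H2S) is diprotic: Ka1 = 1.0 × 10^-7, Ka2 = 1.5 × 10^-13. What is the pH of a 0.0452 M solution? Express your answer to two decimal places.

Since Ka1 ≫ Ka2, the first ionization dominates [H+].
Ka1 = x²/(0.0452 − x) = 1.0 × 10^-7
x ≈ √(1.0 × 10^-7 × 0.0452) = 6.72 × 10^-5 M
pH = −log(6.72 × 10^-5) = 4.17

pH = 4.17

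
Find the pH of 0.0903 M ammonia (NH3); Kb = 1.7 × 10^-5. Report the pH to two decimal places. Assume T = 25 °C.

NH3 + H2O ⇌ NH4+ + OH-
From the ICE table, Kb = x²/(0.0903 − x) = 1.7 × 10^-5.
Neglecting x in the denominator: x = √(1.7 × 10^-5 × 0.0903) = 1.24 × 10^-3 M
pOH = 2.91, so pH = 14.00 − pOH = 11.09

pH = 11.09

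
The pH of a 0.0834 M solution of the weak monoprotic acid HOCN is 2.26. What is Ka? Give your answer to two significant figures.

[H+] = 10^(-2.26) = 5.50 × 10^-3 M
At equilibrium [HA] = 0.0834 − 5.50 × 10^-3 = 7.79 × 10^-2 M
Ka = [H+][A-]/[HA] = (5.50 × 10^-3)² / 7.79 × 10^-2 = 3.9 × 10^-4

Ka = 3.9 × 10^-4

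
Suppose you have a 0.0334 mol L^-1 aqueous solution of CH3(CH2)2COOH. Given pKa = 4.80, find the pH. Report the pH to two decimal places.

pH = 3.14

CH3(CH2)2COOH ⇌ CH3(CH2)2COO- + H+
Ka = 10^(−4.80) = 1.58 × 10^-5
From the ICE table, Ka = [H+]²/(0.0334 − [H+]) = 1.58 × 10^-5.
Assume [H+] ≪ 0.0334: [H+] ≈ √(1.58 × 10^-5 × 0.0334) = 7.26 × 10^-4 M
pH = −log[H+] = −log(7.26 × 10^-4) = 3.14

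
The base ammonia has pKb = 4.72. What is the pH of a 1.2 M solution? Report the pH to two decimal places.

NH3 + H2O ⇌ NH4+ + OH-
Kb = 10^(−4.72) = 1.91 × 10^-5
Let x = [OH-] at equilibrium. Kb = x²/(1.2 − x).
Assume x ≪ 1.2: x ≈ √(1.91 × 10^-5 × 1.2) = 4.79 × 10^-3 M
pOH = −log(4.79 × 10^-3) = 2.32; pH = 14.00 − 2.32 = 11.68

pH = 11.68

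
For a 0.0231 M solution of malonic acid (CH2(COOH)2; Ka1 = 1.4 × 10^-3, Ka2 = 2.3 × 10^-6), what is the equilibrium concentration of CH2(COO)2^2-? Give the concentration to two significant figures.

2.3 × 10^-6 M

First ionization gives [H+] ≈ [CH2(COOH)COO-] = 5.03 × 10^-3 M.
Second step: Ka2 = [H+][CH2(COO)2^2-]/[CH2(COOH)COO-] ≈ [CH2(COO)2^2-] (since [H+] ≈ [CH2(COOH)COO-]).
So [CH2(COO)2^2-] ≈ Ka2.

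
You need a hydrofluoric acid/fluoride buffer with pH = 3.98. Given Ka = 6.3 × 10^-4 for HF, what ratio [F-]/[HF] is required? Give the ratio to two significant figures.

pKa = -log(6.3 × 10^-4) = 3.201
pH = pKa + log(r) ⇒ log(r) = 3.98 − 3.201 = +0.779
r = [F-]/[HF] = 10^(+0.779) = 6.01

ratio = 6.0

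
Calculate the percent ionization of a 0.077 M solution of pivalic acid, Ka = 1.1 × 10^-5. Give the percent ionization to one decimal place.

1.2%

(CH3)3CCOOH ⇌ (CH3)3CCOO- + H+; let x = [H+] at equilibrium.
x ≈ √(Ka·C₀) = √(1.1 × 10^-5 × 0.077) = 9.20 × 10^-4 M
Fraction ionized = 9.20 × 10^-4 / 0.077 = 0.0119 → 1.2%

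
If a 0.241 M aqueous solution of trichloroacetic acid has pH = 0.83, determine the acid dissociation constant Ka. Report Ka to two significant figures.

Ka = 2.4 × 10^-1

[H+] = 10^(-0.83) = 1.48 × 10^-1 M
At equilibrium [HA] = 0.241 − 1.48 × 10^-1 = 9.30 × 10^-2 M
Ka = [H+][A-]/[HA] = (1.48 × 10^-1)² / 9.30 × 10^-2 = 2.4 × 10^-1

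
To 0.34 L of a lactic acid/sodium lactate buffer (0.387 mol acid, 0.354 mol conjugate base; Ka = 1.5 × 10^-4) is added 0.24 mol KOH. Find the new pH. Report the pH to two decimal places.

pH = 4.43

OH- converts CH3CH(OH)COOH to CH3CH(OH)COO-: CH3CH(OH)COOH → 0.147 mol, CH3CH(OH)COO- → 0.594 mol.
pKa = −log(1.5 × 10^-4) = 3.824
pH = pKa + log([A⁻]/[HA]) = 3.824 + log(0.594/0.147) = 3.824 +0.606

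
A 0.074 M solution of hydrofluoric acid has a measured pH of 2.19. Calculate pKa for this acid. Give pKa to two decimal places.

pKa = 3.21

[H+] = 10^(-2.19) = 6.46 × 10^-3 M
At equilibrium [HA] = 0.074 − 6.46 × 10^-3 = 6.75 × 10^-2 M
Ka = [H+][A-]/[HA] = (6.46 × 10^-3)² / 6.75 × 10^-2 = 6.18 × 10^-4
pKa = -log(6.18 × 10^-4) = 3.21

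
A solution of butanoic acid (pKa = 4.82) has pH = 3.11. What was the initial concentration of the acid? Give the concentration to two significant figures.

[H+] = 10^(-3.11) = 7.76 × 10^-4 M = x
Ka = 10^(−4.82) = 1.51 × 10^-5
Ka = x²/(C₀ − x) ⇒ C₀ = x + x²/Ka
C₀ = 7.76 × 10^-4 + (7.76 × 10^-4)²/(1.51 × 10^-5) = 4.07 × 10^-2 M

C₀ = 4.1 × 10^-2 M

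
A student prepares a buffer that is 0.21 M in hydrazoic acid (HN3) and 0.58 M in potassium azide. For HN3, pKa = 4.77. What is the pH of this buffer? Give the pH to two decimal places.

pH = 5.21

Henderson–Hasselbalch: pH = pKa + log([N3-]/[HN3]) = 4.77 + log(0.58/0.21)
pH = 4.77 + (+0.441) = 5.21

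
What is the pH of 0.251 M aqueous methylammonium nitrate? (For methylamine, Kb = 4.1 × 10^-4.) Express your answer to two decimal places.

CH3NH3+ is the conjugate acid of the weak base CH3NH2.
Ka = Kw/Kb = 1.0×10^-14 / 4.1 × 10^-4 = 2.44 × 10^-11
Let x = [H+] at equilibrium. Ka = x²/(0.251 − x).
Assume x ≪ 0.251: x ≈ √(2.44 × 10^-11 × 0.251) = 2.47 × 10^-6 M
pH = −log(2.47 × 10^-6) = 5.61

pH = 5.61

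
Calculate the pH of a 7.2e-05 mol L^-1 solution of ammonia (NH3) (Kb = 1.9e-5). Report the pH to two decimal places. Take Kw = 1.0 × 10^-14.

pH = 9.46

NH3 + H2O ⇌ NH4+ + OH-
Let x = [OH-] at equilibrium. Kb = x²/(7.2e-05 − x).
The 5% rule fails; solving x² + Kb·x − Kb·C₀ = 0 exactly:
x = (−Kb + √(Kb² + 4·Kb·C₀))/2 = 2.87 × 10^-5 M
pOH = 4.54, so pH = 14.00 − pOH = 9.46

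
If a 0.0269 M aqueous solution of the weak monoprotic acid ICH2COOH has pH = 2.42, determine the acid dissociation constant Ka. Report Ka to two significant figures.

Ka = 6.3 × 10^-4

[H+] = 10^(-2.42) = 3.80 × 10^-3 M
At equilibrium [HA] = 0.0269 − 3.80 × 10^-3 = 2.31 × 10^-2 M
Ka = [H+][A-]/[HA] = (3.80 × 10^-3)² / 2.31 × 10^-2 = 6.3 × 10^-4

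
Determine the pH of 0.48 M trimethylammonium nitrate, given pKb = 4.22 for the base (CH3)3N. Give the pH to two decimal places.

pH = 5.05

(CH3)3NH+ is the conjugate acid of the weak base (CH3)3N.
Kb = 10^(−4.22) = 6.03 × 10^-5
Ka = Kw/Kb = 1.0×10^-14 / 6.03 × 10^-5 = 1.66 × 10^-10
From the ICE table, Ka = x²/(0.48 − x) = 1.66 × 10^-10.
Assume x ≪ 0.48: x ≈ √(1.66 × 10^-10 × 0.48) = 8.93 × 10^-6 M
(x/C₀ = 0.0019% < 5%, so the approximation holds.)
pH = −log[H+] = −log(8.93 × 10^-6) = 5.05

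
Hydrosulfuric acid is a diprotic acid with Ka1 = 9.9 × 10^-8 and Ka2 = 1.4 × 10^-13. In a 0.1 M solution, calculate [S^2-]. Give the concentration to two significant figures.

1.4 × 10^-13 M

First ionization gives [H+] ≈ [HS-] = 9.95 × 10^-5 M.
Second step: Ka2 = [H+][S^2-]/[HS-] ≈ [S^2-] (since [H+] ≈ [HS-]).
So [S^2-] ≈ Ka2.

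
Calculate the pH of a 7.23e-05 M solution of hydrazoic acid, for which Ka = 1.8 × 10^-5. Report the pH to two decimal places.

pH = 4.55

HN3 ⇌ N3- + H+
From the ICE table, Ka = [H+]²/(7.23e-05 − [H+]) = 1.8 × 10^-5.
[H+] is not negligible relative to C₀; solve [H+]² + 1.8e-05·[H+] − 1.3e-09 = 0.
[H+] = (−Ka + √(Ka² + 4·Ka·C₀))/2 = 2.82 × 10^-5 M
pH = −log[H+] = −log(2.82 × 10^-5) = 4.55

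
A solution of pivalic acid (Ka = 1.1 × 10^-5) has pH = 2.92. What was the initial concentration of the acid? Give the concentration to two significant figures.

C₀ = 1.3 × 10^-1 M

[H+] = 10^(-2.92) = 1.20 × 10^-3 M = x
Ka = x²/(C₀ − x) ⇒ C₀ = x + x²/Ka
C₀ = 1.20 × 10^-3 + (1.20 × 10^-3)²/(1.1 × 10^-5) = 1.32 × 10^-1 M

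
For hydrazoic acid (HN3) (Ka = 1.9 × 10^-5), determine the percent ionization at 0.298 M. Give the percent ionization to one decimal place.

0.8%

HN3 ⇌ N3- + H+; let x = [H+] at equilibrium.
x ≈ √(Ka·C₀) = √(1.9 × 10^-5 × 0.298) = 2.38 × 10^-3 M
Fraction ionized = 2.38 × 10^-3 / 0.298 = 0.0080 → 0.8%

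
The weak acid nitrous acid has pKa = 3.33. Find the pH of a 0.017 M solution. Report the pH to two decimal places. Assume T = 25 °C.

HNO2 ⇌ NO2- + H+
Ka = 10^(−3.33) = 4.68 × 10^-4
From the ICE table, Ka = x²/(0.017 − x) = 4.68 × 10^-4.
x is not negligible relative to C₀; solve x² + 0.000468·x − 7.96e-06 = 0.
x = (−Ka + √(Ka² + 4·Ka·C₀))/2 = 2.60 × 10^-3 M
pH = −log[H+] = −log(2.60 × 10^-3) = 2.59

pH = 2.59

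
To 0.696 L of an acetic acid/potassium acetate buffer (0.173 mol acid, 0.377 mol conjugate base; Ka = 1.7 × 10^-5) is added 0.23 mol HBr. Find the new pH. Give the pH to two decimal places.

pH = 4.33

After neutralization: n(CH3COOH) = 0.403 mol, n(CH3COO-) = 0.147 mol.
pKa = −log(1.7 × 10^-5) = 4.770
Henderson–Hasselbalch with mole ratio 0.147/0.403: pH = 4.770 + (-0.438)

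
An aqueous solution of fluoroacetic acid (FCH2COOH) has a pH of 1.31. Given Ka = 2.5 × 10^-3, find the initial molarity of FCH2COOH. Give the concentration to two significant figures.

[H+] = 10^(-1.31) = 4.90 × 10^-2 M = x
Ka = x²/(C₀ − x) ⇒ C₀ = x + x²/Ka
C₀ = 4.90 × 10^-2 + (4.90 × 10^-2)²/(2.5 × 10^-3) = 1.01 M

C₀ = 1.0 M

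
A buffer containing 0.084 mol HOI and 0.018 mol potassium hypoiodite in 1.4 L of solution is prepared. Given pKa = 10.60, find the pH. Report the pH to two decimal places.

Henderson–Hasselbalch: pH = pKa + log([OI-]/[HOI]) = 10.60 + log(0.018/0.084)
pH = 10.60 + (-0.669) = 9.93

pH = 9.93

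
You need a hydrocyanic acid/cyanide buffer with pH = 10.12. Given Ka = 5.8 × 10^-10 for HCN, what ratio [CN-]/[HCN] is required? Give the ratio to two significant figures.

ratio = 7.6

pKa = -log(5.8 × 10^-10) = 9.237
pH = pKa + log(r) ⇒ log(r) = 10.12 − 9.237 = +0.883
r = [CN-]/[HCN] = 10^(+0.883) = 7.64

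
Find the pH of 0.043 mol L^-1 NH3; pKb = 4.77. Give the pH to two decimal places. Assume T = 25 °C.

pH = 10.93

NH3 + H2O ⇌ NH4+ + OH-
Kb = 10^(−4.77) = 1.70 × 10^-5
From the ICE table, Kb = [OH-]²/(0.043 − [OH-]) = 1.70 × 10^-5.
Neglecting [OH-] in the denominator: [OH-] = √(1.70 × 10^-5 × 0.043) = 8.55 × 10^-4 M
([OH-]/C₀ = 2% < 5%, so the approximation holds.)
pOH = 3.07, so pH = 14.00 − pOH = 10.93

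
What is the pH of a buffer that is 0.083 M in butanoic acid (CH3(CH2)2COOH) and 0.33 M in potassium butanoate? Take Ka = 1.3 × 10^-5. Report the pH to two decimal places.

pH = 5.49

pKa = −log(1.3 × 10^-5) = 4.886
Using pH = pKa + log([base]/[acid]) with [base]/[acid] = 0.33/0.083:
pH = 4.886 + (+0.599) = 5.49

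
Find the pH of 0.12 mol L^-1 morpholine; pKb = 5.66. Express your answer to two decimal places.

C4H8ONH + H2O ⇌ C4H8ONH2+ + OH-
Kb = 10^(−5.66) = 2.19 × 10^-6
From the ICE table, Kb = [OH-]²/(0.12 − [OH-]) = 2.19 × 10^-6.
Since Kb ≪ C₀, [OH-] ≈ √(Kb·C₀) = 5.13 × 10^-4 M.
pOH = −log(5.13 × 10^-4) = 3.29; pH = 14.00 − 3.29 = 10.71

pH = 10.71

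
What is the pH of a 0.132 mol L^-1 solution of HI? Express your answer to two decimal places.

HI is a strong acid and dissociates completely, so [H+] = 0.132 M.
pH = -log(0.132) = 0.88

pH = 0.88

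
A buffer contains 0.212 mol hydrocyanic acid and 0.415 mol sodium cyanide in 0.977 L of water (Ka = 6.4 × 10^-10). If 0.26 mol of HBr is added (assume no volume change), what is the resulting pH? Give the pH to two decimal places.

After neutralization: n(HCN) = 0.472 mol, n(CN-) = 0.155 mol.
pKa = −log(6.4 × 10^-10) = 9.194
pH = pKa + log(n_CN-/n_HCN) = 9.194 + log(0.155/0.472) = 9.194 + (-0.484)

pH = 8.71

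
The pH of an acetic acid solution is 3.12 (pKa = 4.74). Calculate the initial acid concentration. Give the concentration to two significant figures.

[H+] = 10^(-3.12) = 7.59 × 10^-4 M = x
Ka = 10^(−4.74) = 1.82 × 10^-5
Ka = x²/(C₀ − x) ⇒ C₀ = x + x²/Ka
C₀ = 7.59 × 10^-4 + (7.59 × 10^-4)²/(1.82 × 10^-5) = 3.24 × 10^-2 M

C₀ = 3.2 × 10^-2 M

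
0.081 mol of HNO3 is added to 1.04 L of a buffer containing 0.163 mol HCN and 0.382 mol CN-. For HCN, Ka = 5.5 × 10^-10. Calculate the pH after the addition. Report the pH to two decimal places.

After neutralization: n(HCN) = 0.244 mol, n(CN-) = 0.301 mol.
pKa = −log(5.5 × 10^-10) = 9.260
pH = pKa + log(n_CN-/n_HCN) = 9.260 + log(0.301/0.244) = 9.260 + (+0.091)

pH = 9.35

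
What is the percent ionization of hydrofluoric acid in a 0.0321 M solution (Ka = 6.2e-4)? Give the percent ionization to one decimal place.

HF ⇌ F- + H+; let x = [H+] at equilibrium.
Ka = x²/(C₀ − x); solving the quadratic gives x = 4.16 × 10^-3 M.
Fraction ionized = 4.16 × 10^-3 / 0.0321 = 0.1296 → 13.0%

13.0%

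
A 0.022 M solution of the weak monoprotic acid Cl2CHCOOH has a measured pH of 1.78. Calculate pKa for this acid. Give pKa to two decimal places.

pKa = 1.29

[H+] = 10^(-1.78) = 1.66 × 10^-2 M
At equilibrium [HA] = 0.022 − 1.66 × 10^-2 = 5.40 × 10^-3 M
Ka = [H+][A-]/[HA] = (1.66 × 10^-2)² / 5.40 × 10^-3 = 5.10 × 10^-2
pKa = -log(5.10 × 10^-2) = 1.29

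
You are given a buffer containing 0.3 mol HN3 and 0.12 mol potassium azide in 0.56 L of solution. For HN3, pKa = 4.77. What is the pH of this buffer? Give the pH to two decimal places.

pH = 4.37

Henderson–Hasselbalch: pH = pKa + log([N3-]/[HN3]) = 4.77 + log(0.12/0.3)
pH = 4.77 + (-0.398) = 4.37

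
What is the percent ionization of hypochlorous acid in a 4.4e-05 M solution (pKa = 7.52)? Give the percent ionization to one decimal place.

2.6%

HOCl ⇌ OCl- + H+; let x = [H+] at equilibrium.
Ka = 10^(−7.52) = 3.02 × 10^-8
x ≈ √(Ka·C₀) = √(3.02 × 10^-8 × 4.4e-05) = 1.15 × 10^-6 M
Fraction ionized = 1.15 × 10^-6 / 4.4e-05 = 0.0261 → 2.6%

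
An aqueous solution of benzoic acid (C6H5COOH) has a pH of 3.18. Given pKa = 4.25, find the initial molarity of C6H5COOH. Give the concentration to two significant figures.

C₀ = 8.4 × 10^-3 M

[H+] = 10^(-3.18) = 6.61 × 10^-4 M = x
Ka = 10^(−4.25) = 5.62 × 10^-5
Ka = x²/(C₀ − x) ⇒ C₀ = x + x²/Ka
C₀ = 6.61 × 10^-4 + (6.61 × 10^-4)²/(5.62 × 10^-5) = 8.44 × 10^-3 M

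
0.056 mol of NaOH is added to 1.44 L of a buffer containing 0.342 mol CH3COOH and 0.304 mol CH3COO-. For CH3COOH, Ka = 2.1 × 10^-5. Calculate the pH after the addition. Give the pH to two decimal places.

pH = 4.78

After neutralization: n(CH3COOH) = 0.286 mol, n(CH3COO-) = 0.36 mol.
pKa = −log(2.1 × 10^-5) = 4.678
Henderson–Hasselbalch with mole ratio 0.36/0.286: pH = 4.678 + (+0.100)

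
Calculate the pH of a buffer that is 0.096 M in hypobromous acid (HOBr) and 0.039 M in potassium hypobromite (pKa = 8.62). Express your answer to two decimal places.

pH = pKa + log([A⁻]/[HA]) = 8.62 + log(0.039/0.096)
pH = 8.62 + (-0.391) = 8.23

pH = 8.23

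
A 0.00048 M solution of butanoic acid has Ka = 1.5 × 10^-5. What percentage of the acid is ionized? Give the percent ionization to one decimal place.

CH3(CH2)2COOH ⇌ CH3(CH2)2COO- + H+; let x = [H+] at equilibrium.
Solve x² + 1.5e-05x − 7.2e-09 = 0 → x = 7.77 × 10^-5 M
Fraction ionized = 7.77 × 10^-5 / 0.00048 = 0.1619 → 16.2%

16.2%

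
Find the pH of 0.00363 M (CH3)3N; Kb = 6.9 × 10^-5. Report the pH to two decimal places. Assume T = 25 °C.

pH = 10.67

(CH3)3N + H2O ⇌ (CH3)3NH+ + OH-
Kb = [OH-]²/(0.00363 − [OH-]) = 6.9 × 10^-5
Here C₀/Kb ≈ 52.6, so the small-[OH-] approximation fails. Use the quadratic:
[OH-] = (−Kb + √(Kb² + 4·Kb·C₀))/2 = 4.67 × 10^-4 M
pOH = −log(4.67 × 10^-4) = 3.33; pH = 14.00 − 3.33 = 10.67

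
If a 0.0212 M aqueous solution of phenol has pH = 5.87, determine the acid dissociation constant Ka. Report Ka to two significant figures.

Ka = 8.6 × 10^-11

[H+] = 10^(-5.87) = 1.35 × 10^-6 M
At equilibrium [HA] = 0.0212 − 1.35 × 10^-6 = 2.12 × 10^-2 M
Ka = [H+][A-]/[HA] = (1.35 × 10^-6)² / 2.12 × 10^-2 = 8.6 × 10^-11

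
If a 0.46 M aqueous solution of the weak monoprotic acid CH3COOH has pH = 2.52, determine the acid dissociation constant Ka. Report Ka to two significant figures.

Ka = 2.0 × 10^-5

[H+] = 10^(-2.52) = 3.02 × 10^-3 M
At equilibrium [HA] = 0.46 − 3.02 × 10^-3 = 4.57 × 10^-1 M
Ka = [H+][A-]/[HA] = (3.02 × 10^-3)² / 4.57 × 10^-1 = 2.0 × 10^-5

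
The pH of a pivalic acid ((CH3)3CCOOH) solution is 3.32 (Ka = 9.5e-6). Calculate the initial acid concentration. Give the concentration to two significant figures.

C₀ = 2.5 × 10^-2 M

[H+] = 10^(-3.32) = 4.79 × 10^-4 M = x
Ka = x²/(C₀ − x) ⇒ C₀ = x + x²/Ka
C₀ = 4.79 × 10^-4 + (4.79 × 10^-4)²/(9.5 × 10^-6) = 2.46 × 10^-2 M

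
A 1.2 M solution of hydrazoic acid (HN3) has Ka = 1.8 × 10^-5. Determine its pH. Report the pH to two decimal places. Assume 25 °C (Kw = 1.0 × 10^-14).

pH = 2.33

HN3 ⇌ N3- + H+
From the ICE table, Ka = [H+]²/(1.2 − [H+]) = 1.8 × 10^-5.
Assume [H+] ≪ 1.2: [H+] ≈ √(1.8 × 10^-5 × 1.2) = 4.65 × 10^-3 M
pH = −log(4.65 × 10^-3) = 2.33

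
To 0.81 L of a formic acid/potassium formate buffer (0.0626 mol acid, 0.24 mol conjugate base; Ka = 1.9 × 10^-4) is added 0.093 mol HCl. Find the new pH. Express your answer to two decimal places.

After neutralization: n(HCOOH) = 0.156 mol, n(HCOO-) = 0.147 mol.
pKa = −log(1.9 × 10^-4) = 3.721
Henderson–Hasselbalch with mole ratio 0.147/0.156: pH = 3.721 + (-0.026)

pH = 3.70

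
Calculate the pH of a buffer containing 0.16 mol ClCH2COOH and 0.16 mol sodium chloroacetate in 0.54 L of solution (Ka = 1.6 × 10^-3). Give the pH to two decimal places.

pKa = −log(1.6 × 10^-3) = 2.796
Henderson–Hasselbalch: pH = pKa + log([ClCH2COO-]/[ClCH2COOH]) = 2.796 + log(0.16/0.16)
pH = 2.796 + (+0.000) = 2.80

pH = 2.80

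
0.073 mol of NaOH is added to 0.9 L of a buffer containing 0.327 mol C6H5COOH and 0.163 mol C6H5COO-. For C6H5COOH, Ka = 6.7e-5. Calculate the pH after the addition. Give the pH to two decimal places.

pH = 4.14

OH- converts C6H5COOH to C6H5COO-: C6H5COOH → 0.254 mol, C6H5COO- → 0.236 mol.
pKa = −log(6.7 × 10^-5) = 4.174
pH = pKa + log(n_C6H5COO-/n_C6H5COOH) = 4.174 + log(0.236/0.254) = 4.174 + (-0.032)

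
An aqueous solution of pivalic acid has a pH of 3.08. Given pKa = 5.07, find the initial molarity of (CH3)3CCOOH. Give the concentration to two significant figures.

[H+] = 10^(-3.08) = 8.32 × 10^-4 M = x
Ka = 10^(−5.07) = 8.51 × 10^-6
Ka = x²/(C₀ − x) ⇒ C₀ = x + x²/Ka
C₀ = 8.32 × 10^-4 + (8.32 × 10^-4)²/(8.51 × 10^-6) = 8.22 × 10^-2 M

C₀ = 8.2 × 10^-2 M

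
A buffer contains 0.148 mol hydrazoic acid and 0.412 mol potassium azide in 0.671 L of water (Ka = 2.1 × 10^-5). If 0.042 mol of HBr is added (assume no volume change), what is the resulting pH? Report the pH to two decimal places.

Added H+ converts N3- to HN3: HN3 → 0.19 mol, N3- → 0.37 mol.
pKa = −log(2.1 × 10^-5) = 4.678
pH = pKa + log(n_N3-/n_HN3) = 4.678 + log(0.37/0.19) = 4.678 + (+0.289)

pH = 4.97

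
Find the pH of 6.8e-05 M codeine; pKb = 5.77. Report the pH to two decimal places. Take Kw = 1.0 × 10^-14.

pH = 9.00

C18H21NO3 + H2O ⇌ C18H22NO3+ + OH-
Kb = 10^(−5.77) = 1.70 × 10^-6
Kb = [OH-]²/(6.8e-05 − [OH-]) = 1.70 × 10^-6
The 5% rule fails; solving [OH-]² + Kb·[OH-] − Kb·C₀ = 0 exactly:
[OH-] = [−1.7e-06 + √(1.7e-06² + 4.62e-10)]/2 = 9.94 × 10^-6 M
pOH = 5.00, so pH = 14.00 − pOH = 9.00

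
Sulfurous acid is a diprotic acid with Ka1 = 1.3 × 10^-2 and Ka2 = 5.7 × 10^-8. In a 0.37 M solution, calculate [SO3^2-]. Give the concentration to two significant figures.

5.7 × 10^-8 M

First ionization gives [H+] ≈ [HSO3-] = 6.32 × 10^-2 M.
Second step: Ka2 = [H+][SO3^2-]/[HSO3-] ≈ [SO3^2-] (since [H+] ≈ [HSO3-]).
So [SO3^2-] ≈ Ka2.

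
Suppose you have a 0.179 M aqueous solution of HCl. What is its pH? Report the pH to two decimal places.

pH = 0.75

HCl is a strong acid and dissociates completely, so [H+] = 0.179 M.
pH = -log(0.179) = 0.75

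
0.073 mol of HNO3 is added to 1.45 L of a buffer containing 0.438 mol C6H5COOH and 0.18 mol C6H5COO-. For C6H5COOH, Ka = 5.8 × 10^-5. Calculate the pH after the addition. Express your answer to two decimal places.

After neutralization: n(C6H5COOH) = 0.511 mol, n(C6H5COO-) = 0.107 mol.
pKa = −log(5.8 × 10^-5) = 4.237
pH = pKa + log([A⁻]/[HA]) = 4.237 + log(0.107/0.511) = 4.237 -0.679

pH = 3.56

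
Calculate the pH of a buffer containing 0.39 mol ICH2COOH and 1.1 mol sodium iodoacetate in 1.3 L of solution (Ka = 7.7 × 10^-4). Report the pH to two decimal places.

pH = 3.56

pKa = −log(7.7 × 10^-4) = 3.114
Henderson–Hasselbalch: pH = pKa + log([ICH2COO-]/[ICH2COOH]) = 3.114 + log(1.1/0.39)
pH = 3.114 + (+0.450) = 3.56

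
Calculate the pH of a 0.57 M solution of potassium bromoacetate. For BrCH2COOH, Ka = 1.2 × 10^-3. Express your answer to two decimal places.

BrCH2COO- is the conjugate base of the weak acid BrCH2COOH.
Kb = Kw/Ka = 1.0×10^-14 / 1.2 × 10^-3 = 8.33 × 10^-12
Kb = [OH-]²/(0.57 − [OH-]) = 8.33 × 10^-12
Assume [OH-] ≪ 0.57: [OH-] ≈ √(8.33 × 10^-12 × 0.57) = 2.18 × 10^-6 M
Check: 0.00038% ionized — well under 5%, approximation valid.
pOH = 5.66, so pH = 14.00 − pOH = 8.34

pH = 8.34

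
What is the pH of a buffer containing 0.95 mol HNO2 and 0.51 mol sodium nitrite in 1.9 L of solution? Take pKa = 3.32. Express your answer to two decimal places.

pH = 3.05

Using pH = pKa + log([base]/[acid]) with [base]/[acid] = 0.51/0.95:
pH = 3.32 + (-0.270) = 3.05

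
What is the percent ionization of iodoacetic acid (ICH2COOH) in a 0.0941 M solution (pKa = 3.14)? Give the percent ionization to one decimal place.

ICH2COOH ⇌ ICH2COO- + H+; let x = [H+] at equilibrium.
Ka = 10^(−3.14) = 7.24 × 10^-4
Solve x² + 0.000724x − 6.81e-05 = 0 → x = 7.90 × 10^-3 M
Fraction ionized = 7.90 × 10^-3 / 0.0941 = 0.0840 → 8.4%

8.4%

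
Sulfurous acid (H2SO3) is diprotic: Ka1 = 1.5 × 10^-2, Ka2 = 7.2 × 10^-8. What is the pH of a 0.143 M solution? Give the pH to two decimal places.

pH = 1.40

Ka1 ≫ Ka2, so treat the first dissociation as the only significant source of H+.
Ka1 = x²/(0.143 − x) = 1.5 × 10^-2
Solving the quadratic: x = (−Ka1 + √(Ka1² + 4·Ka1·C₀))/2 = 3.94 × 10^-2 M
pH = −log(3.94 × 10^-2) = 1.40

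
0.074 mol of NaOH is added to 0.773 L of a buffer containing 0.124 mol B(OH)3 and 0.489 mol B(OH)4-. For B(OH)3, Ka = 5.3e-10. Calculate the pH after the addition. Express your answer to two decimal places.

pH = 10.33

After neutralization: n(B(OH)3) = 0.05 mol, n(B(OH)4-) = 0.563 mol.
pKa = −log(5.3 × 10^-10) = 9.276
pH = pKa + log([A⁻]/[HA]) = 9.276 + log(0.563/0.05) = 9.276 +1.052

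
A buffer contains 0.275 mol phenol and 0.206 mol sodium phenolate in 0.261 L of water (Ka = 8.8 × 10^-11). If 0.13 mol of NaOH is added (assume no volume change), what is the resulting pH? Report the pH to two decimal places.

pH = 10.42

After neutralization: n(C6H5OH) = 0.145 mol, n(C6H5O-) = 0.336 mol.
pKa = −log(8.8 × 10^-11) = 10.056
pH = pKa + log(n_C6H5O-/n_C6H5OH) = 10.056 + log(0.336/0.145) = 10.056 + (+0.365)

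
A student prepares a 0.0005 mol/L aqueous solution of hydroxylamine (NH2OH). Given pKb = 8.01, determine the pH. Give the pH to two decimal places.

NH2OH + H2O ⇌ NH3OH+ + OH-
Kb = 10^(−8.01) = 9.77 × 10^-9
Kb = x²/(0.0005 − x) = 9.77 × 10^-9
Since Kb ≪ C₀, x ≈ √(Kb·C₀) = 2.21 × 10^-6 M.
Check: 0.44% ionized — well under 5%, approximation valid.
pOH = −log(2.21 × 10^-6) = 5.66; pH = 14.00 − 5.66 = 8.34

pH = 8.34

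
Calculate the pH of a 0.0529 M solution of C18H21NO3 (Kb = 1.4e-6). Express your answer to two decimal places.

pH = 10.43

C18H21NO3 + H2O ⇌ C18H22NO3+ + OH-
Kb = [OH-]²/(0.0529 − [OH-]) = 1.4 × 10^-6
Assume [OH-] ≪ 0.0529: [OH-] ≈ √(1.4 × 10^-6 × 0.0529) = 2.72 × 10^-4 M
pOH = −log(2.72 × 10^-4) = 3.57; pH = 14.00 − 3.57 = 10.43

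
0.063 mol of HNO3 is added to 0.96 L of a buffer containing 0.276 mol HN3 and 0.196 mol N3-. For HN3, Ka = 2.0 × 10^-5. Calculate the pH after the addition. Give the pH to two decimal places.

pH = 4.29

Added H+ converts N3- to HN3: HN3 → 0.339 mol, N3- → 0.133 mol.
pKa = −log(2.0 × 10^-5) = 4.699
pH = pKa + log([A⁻]/[HA]) = 4.699 + log(0.133/0.339) = 4.699 -0.406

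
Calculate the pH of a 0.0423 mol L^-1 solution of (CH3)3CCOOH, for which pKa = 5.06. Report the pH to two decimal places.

pH = 3.22

(CH3)3CCOOH ⇌ (CH3)3CCOO- + H+
Ka = 10^(−5.06) = 8.71 × 10^-6
From the ICE table, Ka = x²/(0.0423 − x) = 8.71 × 10^-6.
Neglecting x in the denominator: x = √(8.71 × 10^-6 × 0.0423) = 6.07 × 10^-4 M
pH = −log(6.07 × 10^-4) = 3.22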